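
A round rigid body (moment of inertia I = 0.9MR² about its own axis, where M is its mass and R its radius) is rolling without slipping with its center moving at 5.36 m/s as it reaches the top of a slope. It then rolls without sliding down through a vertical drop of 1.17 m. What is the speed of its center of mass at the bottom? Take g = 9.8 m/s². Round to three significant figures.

The moment of inertia is 0.9MR², giving k ≡ I/(MR²) = 0.9.
The rolling condition ω = v/R makes the rotational term ½I(v/R)² = ½kMv², so KE_total = ½(1+k)Mv² = (19/20)Mv².
Conserving energy between top and bottom: (19/20)Mv² = (19/20)Mv₀² + Mgh, hence v² = v₀² + 2gh/(1+k).
v = √(5.36² + 2×9.8×1.17/1.9) = √40.8 ≈ 6.39 m/s.

v ≈ 6.39 m/s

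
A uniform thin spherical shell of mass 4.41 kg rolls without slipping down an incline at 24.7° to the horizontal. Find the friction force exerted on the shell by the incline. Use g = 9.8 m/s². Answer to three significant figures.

f ≈ 7.22 N

With I = (2/3)MR², the ratio k = I/(MR²) is 2/3.
Translational: Mg sinθ − f = Ma. Rotational about the CM: fR = Iα = kMRa, so f = kMa.
Combining, a = g sinθ/(1+k) and f = kMa = kMg sinθ/(1+k).
f = (2/3) × 4.41 × 9.8 × sin24.7° / 1.667 ≈ 7.22 N.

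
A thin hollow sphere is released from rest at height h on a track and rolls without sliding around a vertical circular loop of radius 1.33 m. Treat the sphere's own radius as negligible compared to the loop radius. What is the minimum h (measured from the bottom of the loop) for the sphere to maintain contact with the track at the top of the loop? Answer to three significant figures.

h_min ≈ 3.77 m

The moment of inertia is (2/3)MR², giving k ≡ I/(MR²) = 2/3.
At the top, contact is just lost when gravity alone supplies the centripetal force: Mg = Mv_top²/r, i.e. v_top² = gr.
With ω = v/R, the kinetic energy at speed v is ½(1+k)Mv² = (5/6)Mv².
Energy conservation from release (height h) to the top (height 2r): Mgh = Mg(2r) + (5/6)M·gr.
Thus h_min = 2r + (1+k)r/2 = r(2 + 1.667/2) = 1.33 × 2.833 ≈ 3.77 m.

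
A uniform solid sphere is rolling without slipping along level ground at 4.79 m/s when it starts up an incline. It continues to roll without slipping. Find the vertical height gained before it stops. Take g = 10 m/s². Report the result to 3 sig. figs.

With I = (2/5)MR², the ratio k = I/(MR²) is 0.4.
The rolling condition ω = v/R makes the rotational term ½I(v/R)² = ½kMv², so KE_total = ½(1+k)Mv² = (7/10)Mv².
At the top the kinetic energy is zero, so (7/10)Mv₀² = Mgh.
Thus h = (1+k)v₀²/(2g) = 1.4 × 4.79² / (2 × 10) ≈ 1.61 m.

h ≈ 1.61 m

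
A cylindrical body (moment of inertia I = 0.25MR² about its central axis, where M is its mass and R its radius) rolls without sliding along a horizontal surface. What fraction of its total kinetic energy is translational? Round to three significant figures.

fraction ≈ 0.800

Here I = 0.25MR², so the shape factor k = I/(MR²) = 0.25.
Since ω = v/R, the translational part is ½Mv² and the rotational part is ½I(v/R)² = ½kMv²; the total is ½(1+k)Mv².
The translational fraction is therefore 1/(1+k) = 1/1.25 ≈ 0.800.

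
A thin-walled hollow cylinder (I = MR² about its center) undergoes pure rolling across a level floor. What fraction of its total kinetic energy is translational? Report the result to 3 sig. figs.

fraction ≈ 0.500

For this body I = MR², i.e. k = I/(MR²) = 1.
With ω = v/R, KE_trans = ½Mv² and KE_rot = ½Iω² = ½kMv², so KE_total = ½(1+k)Mv².
The translational fraction is therefore 1/(1+k) = 1/2 ≈ 0.500.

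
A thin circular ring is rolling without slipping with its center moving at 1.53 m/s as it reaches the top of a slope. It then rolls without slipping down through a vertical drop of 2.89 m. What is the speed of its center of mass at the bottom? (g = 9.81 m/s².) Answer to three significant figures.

v ≈ 5.54 m/s

With I = MR², the ratio k = I/(MR²) is 1.
Rolling without slipping gives ω = v/R, so the total kinetic energy is ½Mv² + ½Iω² = ½(1+k)Mv² = Mv².
Conserving energy between top and bottom: Mv² = Mv₀² + Mgh, hence v² = v₀² + 2gh/(1+k).
v = √(1.53² + 2×9.81×2.89/2) = √30.69 ≈ 5.54 m/s.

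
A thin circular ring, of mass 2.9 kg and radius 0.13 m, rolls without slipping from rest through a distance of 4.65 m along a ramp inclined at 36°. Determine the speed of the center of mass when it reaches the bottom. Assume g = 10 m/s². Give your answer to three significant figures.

For this body I = MR², i.e. k = I/(MR²) = 1.
Pure rolling means v = ωR; then KE = ½Mv² + ½I(v/R)² = ½(1+k)Mv² = Mv².
The vertical drop is h = L sinθ = 4.65 × sin36° = 2.733 m.
Setting Mgh = Mv² gives v = √(2gh/(1+k)) = √(2·10·2.733/2) ≈ 5.23 m/s.

v ≈ 5.23 m/s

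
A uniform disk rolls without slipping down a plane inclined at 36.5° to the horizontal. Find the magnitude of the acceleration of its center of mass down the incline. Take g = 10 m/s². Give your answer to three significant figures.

With I = (1/2)MR², the ratio k = I/(MR²) is 0.5.
Along the incline Mg sinθ − f = Ma, and torque about the center fR = Iα = kMR²(a/R) gives f = kMa.
Eliminating f: Mg sinθ = (1+k)Ma, so a = g sinθ/(1+k) = 10 × sin36.5° / 1.5 ≈ 3.97 m/s².

a ≈ 3.97 m/s²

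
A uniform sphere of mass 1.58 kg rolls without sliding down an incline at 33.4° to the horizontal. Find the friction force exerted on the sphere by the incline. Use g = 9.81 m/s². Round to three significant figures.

For this body I = (2/5)MR², i.e. k = I/(MR²) = 0.4.
Along the incline Mg sinθ − f = Ma, and torque about the center fR = Iα = kMR²(a/R) gives f = kMa.
Combining, a = g sinθ/(1+k) and f = kMa = kMg sinθ/(1+k).
f = 0.4 × 1.58 × 9.81 × sin33.4° / 1.4 ≈ 2.44 N.

f ≈ 2.44 N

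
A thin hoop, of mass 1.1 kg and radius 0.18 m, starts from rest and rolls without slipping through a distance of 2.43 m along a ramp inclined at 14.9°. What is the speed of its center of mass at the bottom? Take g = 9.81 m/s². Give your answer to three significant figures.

v ≈ 2.48 m/s

With I = MR², the ratio k = I/(MR²) is 1.
Pure rolling means v = ωR; then KE = ½Mv² + ½I(v/R)² = ½(1+k)Mv² = Mv².
The vertical drop is h = L sinθ = 2.43 × sin14.9° = 0.6248 m.
Energy conservation: Mgh = Mv², so v = √(2gh/(1+k)) = √(2 × 9.81 × 0.6248 / 2) ≈ 2.48 m/s.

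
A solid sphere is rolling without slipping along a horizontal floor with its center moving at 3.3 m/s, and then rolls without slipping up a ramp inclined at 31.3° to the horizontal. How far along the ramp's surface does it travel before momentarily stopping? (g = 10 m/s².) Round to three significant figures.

d ≈ 1.47 m

For this body I = (2/5)MR², i.e. k = I/(MR²) = 0.4.
The rolling condition ω = v/R makes the rotational term ½I(v/R)² = ½kMv², so KE_total = ½(1+k)Mv² = (7/10)Mv².
Setting this equal to Mgh gives the vertical rise h = (1+k)v₀²/(2g) = 1.4×3.3²/(2×10) = 0.7623 m.
Along the incline, d = h/sinθ = 0.7623/sin31.3° ≈ 1.47 m.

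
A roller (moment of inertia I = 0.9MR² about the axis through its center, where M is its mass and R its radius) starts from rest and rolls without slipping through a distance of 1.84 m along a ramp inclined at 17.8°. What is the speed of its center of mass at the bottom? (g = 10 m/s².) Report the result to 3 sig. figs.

v ≈ 2.43 m/s

The moment of inertia is 0.9MR², giving k ≡ I/(MR²) = 0.9.
Pure rolling means v = ωR; then KE = ½Mv² + ½I(v/R)² = ½(1+k)Mv² = (19/20)Mv².
The vertical drop is h = L sinθ = 1.84 × sin17.8° = 0.5625 m.
Energy conservation: Mgh = (19/20)Mv², so v = √(2gh/(1+k)) = √(2 × 10 × 0.5625 / 1.9) ≈ 2.43 m/s.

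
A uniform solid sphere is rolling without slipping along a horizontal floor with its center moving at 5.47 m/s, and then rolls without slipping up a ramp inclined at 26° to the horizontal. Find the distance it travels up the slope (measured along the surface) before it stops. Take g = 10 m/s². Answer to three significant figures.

Here I = (2/5)MR², so the shape factor k = I/(MR²) = 0.4.
Rolling without slipping gives ω = v/R, so the total kinetic energy is ½Mv² + ½Iω² = ½(1+k)Mv² = (7/10)Mv².
Setting this equal to Mgh gives the vertical rise h = (1+k)v₀²/(2g) = 1.4×5.47²/(2×10) = 2.094 m.
Along the incline, d = h/sinθ = 2.094/sin26° ≈ 4.78 m.

d ≈ 4.78 m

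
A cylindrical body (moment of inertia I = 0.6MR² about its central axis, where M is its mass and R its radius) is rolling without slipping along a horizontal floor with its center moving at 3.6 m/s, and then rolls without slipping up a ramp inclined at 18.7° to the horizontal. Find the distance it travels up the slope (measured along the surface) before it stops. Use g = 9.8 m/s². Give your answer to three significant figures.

Here I = 0.6MR², so the shape factor k = I/(MR²) = 0.6.
The rolling condition ω = v/R makes the rotational term ½I(v/R)² = ½kMv², so KE_total = ½(1+k)Mv² = (4/5)Mv².
Setting this equal to Mgh gives the vertical rise h = (1+k)v₀²/(2g) = 1.6×3.6²/(2×9.8) = 1.058 m.
The distance along the slope is d = h/sinθ = 1.058/sin18.7° ≈ 3.30 m.

d ≈ 3.30 m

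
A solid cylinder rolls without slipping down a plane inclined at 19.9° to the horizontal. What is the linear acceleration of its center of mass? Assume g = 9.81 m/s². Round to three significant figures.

With I = (1/2)MR², the ratio k = I/(MR²) is 0.5.
Along the incline Mg sinθ − f = Ma, and torque about the center fR = Iα = kMR²(a/R) gives f = kMa.
Eliminating f: Mg sinθ = (1+k)Ma, so a = g sinθ/(1+k) = 9.81 × sin19.9° / 1.5 ≈ 2.23 m/s².

a ≈ 2.23 m/s²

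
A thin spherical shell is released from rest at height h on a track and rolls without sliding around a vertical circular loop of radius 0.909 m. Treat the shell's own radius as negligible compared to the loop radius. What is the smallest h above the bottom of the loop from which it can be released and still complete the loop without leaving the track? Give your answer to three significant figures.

h_min ≈ 2.58 m

The moment of inertia is (2/3)MR², giving k ≡ I/(MR²) = 2/3.
At the top, contact is just lost when gravity alone supplies the centripetal force: Mg = Mv_top²/r, i.e. v_top² = gr.
With ω = v/R, the kinetic energy at speed v is ½(1+k)Mv² = (5/6)Mv².
Energy conservation from release (height h) to the top (height 2r): Mgh = Mg(2r) + (5/6)M·gr.
Thus h_min = 2r + (1+k)r/2 = r(2 + 1.667/2) = 0.909 × 2.833 ≈ 2.58 m.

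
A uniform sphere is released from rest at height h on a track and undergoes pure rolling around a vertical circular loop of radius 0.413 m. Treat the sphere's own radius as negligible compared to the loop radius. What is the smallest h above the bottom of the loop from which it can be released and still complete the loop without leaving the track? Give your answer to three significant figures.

Here I = (2/5)MR², so the shape factor k = I/(MR²) = 0.4.
At the top, contact is just lost when gravity alone supplies the centripetal force: Mg = Mv_top²/r, i.e. v_top² = gr.
With ω = v/R, the kinetic energy at speed v is ½(1+k)Mv² = (7/10)Mv².
Energy conservation from release (height h) to the top (height 2r): Mgh = Mg(2r) + (7/10)M·gr.
Thus h_min = 2r + (1+k)r/2 = r(2 + 1.4/2) = 0.413 × 2.7 ≈ 1.12 m.

h_min ≈ 1.12 m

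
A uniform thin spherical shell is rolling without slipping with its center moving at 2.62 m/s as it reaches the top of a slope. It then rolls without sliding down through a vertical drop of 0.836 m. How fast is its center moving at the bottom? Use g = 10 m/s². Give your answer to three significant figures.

With I = (2/3)MR², the ratio k = I/(MR²) is 2/3.
Rolling without slipping gives ω = v/R, so the total kinetic energy is ½Mv² + ½Iω² = ½(1+k)Mv² = (5/6)Mv².
Energy conservation: (5/6)Mv₀² + Mgh = (5/6)Mv², so v² = v₀² + 2gh/(1+k).
v = √(2.62² + 2×10×0.836/1.667) = √16.9 ≈ 4.11 m/s.

v ≈ 4.11 m/s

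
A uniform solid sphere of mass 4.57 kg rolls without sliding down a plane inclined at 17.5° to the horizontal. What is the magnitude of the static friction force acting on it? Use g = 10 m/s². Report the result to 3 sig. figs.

With I = (2/5)MR², the ratio k = I/(MR²) is 0.4.
Along the incline Mg sinθ − f = Ma, and torque about the center fR = Iα = kMR²(a/R) gives f = kMa.
Combining, a = g sinθ/(1+k) and f = kMa = kMg sinθ/(1+k).
f = 0.4 × 4.57 × 10 × sin17.5° / 1.4 ≈ 3.93 N.

f ≈ 3.93 N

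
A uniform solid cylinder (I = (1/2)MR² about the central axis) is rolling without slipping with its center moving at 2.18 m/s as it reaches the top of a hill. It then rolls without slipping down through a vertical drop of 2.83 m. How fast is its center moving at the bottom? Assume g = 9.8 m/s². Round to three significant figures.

v ≈ 6.46 m/s

For this body I = (1/2)MR², i.e. k = I/(MR²) = 0.5.
Pure rolling means v = ωR; then KE = ½Mv² + ½I(v/R)² = ½(1+k)Mv² = (3/4)Mv².
Conserving energy between top and bottom: (3/4)Mv² = (3/4)Mv₀² + Mgh, hence v² = v₀² + 2gh/(1+k).
v = √(2.18² + 2×9.8×2.83/1.5) = √41.73 ≈ 6.46 m/s.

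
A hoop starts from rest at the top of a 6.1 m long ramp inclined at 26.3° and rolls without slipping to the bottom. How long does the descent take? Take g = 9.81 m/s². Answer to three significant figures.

With I = MR², the ratio k = I/(MR²) is 1.
Newton's second law down the slope: Mg sinθ − f = Ma. The torque equation fR = Iα (with α = a/R) gives f = kMa.
Hence a = g sinθ/(1+k) = 9.81×sin26.3°/2 = 2.173 m/s².
Starting from rest, L = ½at², so t = √(2L/a) = √(2×6.1/2.173) ≈ 2.37 s.

t ≈ 2.37 s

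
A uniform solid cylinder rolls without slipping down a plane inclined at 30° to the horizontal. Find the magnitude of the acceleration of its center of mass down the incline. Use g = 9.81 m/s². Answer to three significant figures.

a ≈ 3.27 m/s²

With I = (1/2)MR², the ratio k = I/(MR²) is 0.5.
Along the incline Mg sinθ − f = Ma, and torque about the center fR = Iα = kMR²(a/R) gives f = kMa.
Eliminating f: Mg sinθ = (1+k)Ma, so a = g sinθ/(1+k) = 9.81 × sin30° / 1.5 ≈ 3.27 m/s².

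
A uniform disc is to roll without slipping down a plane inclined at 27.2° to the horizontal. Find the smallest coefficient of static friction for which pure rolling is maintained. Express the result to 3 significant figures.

The moment of inertia is (1/2)MR², giving k ≡ I/(MR²) = 0.5.
Translational: Mg sinθ − f = Ma. Rotational about the CM: fR = Iα = kMRa, so f = kMa.
These give a = g sinθ/(1+k) and the required friction f = kMg sinθ/(1+k).
With N = Mg cosθ, the no-slip condition f ≤ μN gives μ_min = f/N = k tanθ/(1+k).
μ_min = 0.5 × tan27.2° / 1.5 ≈ 0.171.

μ_min ≈ 0.171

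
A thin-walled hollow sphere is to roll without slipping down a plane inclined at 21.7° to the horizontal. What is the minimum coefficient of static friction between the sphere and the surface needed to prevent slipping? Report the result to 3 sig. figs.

Here I = (2/3)MR², so the shape factor k = I/(MR²) = 2/3.
Along the incline Mg sinθ − f = Ma, and torque about the center fR = Iα = kMR²(a/R) gives f = kMa.
These give a = g sinθ/(1+k) and the required friction f = kMg sinθ/(1+k).
The normal force is N = Mg cosθ, so μ_min = f/N = k tanθ/(1+k).
μ_min = (2/3) × tan21.7° / 1.667 ≈ 0.159.

μ_min ≈ 0.159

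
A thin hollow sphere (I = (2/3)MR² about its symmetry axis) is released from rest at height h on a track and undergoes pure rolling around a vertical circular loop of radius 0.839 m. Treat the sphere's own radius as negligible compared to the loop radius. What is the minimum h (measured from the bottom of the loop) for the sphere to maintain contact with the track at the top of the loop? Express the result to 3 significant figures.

h_min ≈ 2.38 m

For this body I = (2/3)MR², i.e. k = I/(MR²) = 2/3.
At the top, contact is just lost when gravity alone supplies the centripetal force: Mg = Mv_top²/r, i.e. v_top² = gr.
With ω = v/R, the kinetic energy at speed v is ½(1+k)Mv² = (5/6)Mv².
Energy conservation from release (height h) to the top (height 2r): Mgh = Mg(2r) + (5/6)M·gr.
Thus h_min = 2r + (1+k)r/2 = r(2 + 1.667/2) = 0.839 × 2.833 ≈ 2.38 m.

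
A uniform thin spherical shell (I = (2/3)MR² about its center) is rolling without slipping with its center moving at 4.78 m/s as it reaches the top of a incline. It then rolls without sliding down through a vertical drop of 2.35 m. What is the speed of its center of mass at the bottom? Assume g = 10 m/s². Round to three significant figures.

v ≈ 7.14 m/s

With I = (2/3)MR², the ratio k = I/(MR²) is 2/3.
The rolling condition ω = v/R makes the rotational term ½I(v/R)² = ½kMv², so KE_total = ½(1+k)Mv² = (5/6)Mv².
Conserving energy between top and bottom: (5/6)Mv² = (5/6)Mv₀² + Mgh, hence v² = v₀² + 2gh/(1+k).
v = √(4.78² + 2×10×2.35/1.667) = √51.05 ≈ 7.14 m/s.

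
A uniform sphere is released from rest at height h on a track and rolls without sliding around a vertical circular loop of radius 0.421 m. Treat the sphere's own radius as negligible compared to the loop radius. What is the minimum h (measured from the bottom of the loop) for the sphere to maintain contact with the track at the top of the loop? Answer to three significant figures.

h_min ≈ 1.14 m

For this body I = (2/5)MR², i.e. k = I/(MR²) = 0.4.
At the top, contact is just lost when gravity alone supplies the centripetal force: Mg = Mv_top²/r, i.e. v_top² = gr.
With ω = v/R, the kinetic energy at speed v is ½(1+k)Mv² = (7/10)Mv².
Energy conservation from release (height h) to the top (height 2r): Mgh = Mg(2r) + (7/10)M·gr.
Thus h_min = 2r + (1+k)r/2 = r(2 + 1.4/2) = 0.421 × 2.7 ≈ 1.14 m.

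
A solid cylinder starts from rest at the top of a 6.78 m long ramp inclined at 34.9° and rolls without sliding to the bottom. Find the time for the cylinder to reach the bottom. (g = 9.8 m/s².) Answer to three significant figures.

The moment of inertia is (1/2)MR², giving k ≡ I/(MR²) = 0.5.
Translational: Mg sinθ − f = Ma. Rotational about the CM: fR = Iα = kMRa, so f = kMa.
Hence a = g sinθ/(1+k) = 9.8×sin34.9°/1.5 = 3.738 m/s².
Starting from rest, L = ½at², so t = √(2L/a) = √(2×6.78/3.738) ≈ 1.90 s.

t ≈ 1.90 s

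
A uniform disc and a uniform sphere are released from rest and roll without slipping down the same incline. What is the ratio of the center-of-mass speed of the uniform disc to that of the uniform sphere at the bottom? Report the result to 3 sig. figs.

Each satisfies Mgh = ½(1+k)Mv² with k = I/(MR²), so v ∝ 1/√(1+k).
For the uniform disc k = 0.5; for the uniform sphere k = 0.4.
v₁/v₂ = √((1+k₂)/(1+k₁)) = √(1.4/1.5) ≈ 0.966.

v_ratio ≈ 0.966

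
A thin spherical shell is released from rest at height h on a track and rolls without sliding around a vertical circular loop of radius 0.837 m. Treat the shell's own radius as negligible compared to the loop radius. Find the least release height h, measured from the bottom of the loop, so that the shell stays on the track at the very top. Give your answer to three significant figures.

h_min ≈ 2.37 m

With I = (2/3)MR², the ratio k = I/(MR²) is 2/3.
At the top of the loop, the minimum-contact condition is Mg = Mv_top²/r, so v_top² = gr.
With ω = v/R, the kinetic energy at speed v is ½(1+k)Mv² = (5/6)Mv².
Energy conservation from release (height h) to the top (height 2r): Mgh = Mg(2r) + (5/6)M·gr.
Thus h_min = 2r + (1+k)r/2 = r(2 + 1.667/2) = 0.837 × 2.833 ≈ 2.37 m.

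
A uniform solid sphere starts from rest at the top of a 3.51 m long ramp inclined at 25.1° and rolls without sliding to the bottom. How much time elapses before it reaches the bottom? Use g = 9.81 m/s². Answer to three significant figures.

With I = (2/5)MR², the ratio k = I/(MR²) is 0.4.
Newton's second law down the slope: Mg sinθ − f = Ma. The torque equation fR = Iα (with α = a/R) gives f = kMa.
Hence a = g sinθ/(1+k) = 9.81×sin25.1°/1.4 = 2.972 m/s².
Starting from rest, L = ½at², so t = √(2L/a) = √(2×3.51/2.972) ≈ 1.54 s.

t ≈ 1.54 s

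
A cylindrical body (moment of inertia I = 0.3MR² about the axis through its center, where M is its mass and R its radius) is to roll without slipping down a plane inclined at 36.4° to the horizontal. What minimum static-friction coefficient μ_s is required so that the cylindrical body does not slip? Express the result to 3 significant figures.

For this body I = 0.3MR², i.e. k = I/(MR²) = 0.3.
Translational: Mg sinθ − f = Ma. Rotational about the CM: fR = Iα = kMRa, so f = kMa.
These give a = g sinθ/(1+k) and the required friction f = kMg sinθ/(1+k).
The normal force is N = Mg cosθ, so μ_min = f/N = k tanθ/(1+k).
μ_min = 0.3 × tan36.4° / 1.3 ≈ 0.170.

μ_min ≈ 0.170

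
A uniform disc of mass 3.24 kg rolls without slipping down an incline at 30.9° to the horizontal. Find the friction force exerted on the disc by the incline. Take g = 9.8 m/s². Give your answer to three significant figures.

f ≈ 5.44 N

With I = (1/2)MR², the ratio k = I/(MR²) is 0.5.
Newton's second law down the slope: Mg sinθ − f = Ma. The torque equation fR = Iα (with α = a/R) gives f = kMa.
Combining, a = g sinθ/(1+k) and f = kMa = kMg sinθ/(1+k).
f = 0.5 × 3.24 × 9.8 × sin30.9° / 1.5 ≈ 5.44 N.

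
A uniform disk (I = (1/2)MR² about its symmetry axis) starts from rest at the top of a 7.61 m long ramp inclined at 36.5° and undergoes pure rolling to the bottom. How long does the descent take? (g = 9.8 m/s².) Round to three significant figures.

Here I = (1/2)MR², so the shape factor k = I/(MR²) = 0.5.
Translational: Mg sinθ − f = Ma. Rotational about the CM: fR = Iα = kMRa, so f = kMa.
Hence a = g sinθ/(1+k) = 9.8×sin36.5°/1.5 = 3.886 m/s².
Starting from rest, L = ½at², so t = √(2L/a) = √(2×7.61/3.886) ≈ 1.98 s.

t ≈ 1.98 s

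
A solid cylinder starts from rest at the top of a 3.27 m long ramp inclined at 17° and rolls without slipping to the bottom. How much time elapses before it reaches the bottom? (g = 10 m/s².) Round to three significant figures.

t ≈ 1.83 s

With I = (1/2)MR², the ratio k = I/(MR²) is 0.5.
Translational: Mg sinθ − f = Ma. Rotational about the CM: fR = Iα = kMRa, so f = kMa.
Hence a = g sinθ/(1+k) = 10×sin17°/1.5 = 1.949 m/s².
Starting from rest, L = ½at², so t = √(2L/a) = √(2×3.27/1.949) ≈ 1.83 s.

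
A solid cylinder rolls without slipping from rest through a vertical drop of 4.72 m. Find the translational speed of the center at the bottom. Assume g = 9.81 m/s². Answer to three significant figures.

The moment of inertia is (1/2)MR², giving k ≡ I/(MR²) = 0.5.
The rolling condition ω = v/R makes the rotational term ½I(v/R)² = ½kMv², so KE_total = ½(1+k)Mv² = (3/4)Mv².
Setting Mgh = (3/4)Mv² gives v = √(2gh/(1+k)) = √(2·9.81·4.72/1.5) ≈ 7.86 m/s.

v ≈ 7.86 m/s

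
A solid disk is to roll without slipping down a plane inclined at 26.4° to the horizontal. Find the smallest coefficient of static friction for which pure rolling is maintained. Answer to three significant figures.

Here I = (1/2)MR², so the shape factor k = I/(MR²) = 0.5.
Translational: Mg sinθ − f = Ma. Rotational about the CM: fR = Iα = kMRa, so f = kMa.
These give a = g sinθ/(1+k) and the required friction f = kMg sinθ/(1+k).
The normal force is N = Mg cosθ, so μ_min = f/N = k tanθ/(1+k).
μ_min = 0.5 × tan26.4° / 1.5 ≈ 0.165.

μ_min ≈ 0.165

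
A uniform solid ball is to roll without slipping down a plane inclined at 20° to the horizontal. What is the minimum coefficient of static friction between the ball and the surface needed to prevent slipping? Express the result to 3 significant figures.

With I = (2/5)MR², the ratio k = I/(MR²) is 0.4.
Newton's second law down the slope: Mg sinθ − f = Ma. The torque equation fR = Iα (with α = a/R) gives f = kMa.
These give a = g sinθ/(1+k) and the required friction f = kMg sinθ/(1+k).
The normal force is N = Mg cosθ, so μ_min = f/N = k tanθ/(1+k).
μ_min = 0.4 × tan20° / 1.4 ≈ 0.104.

μ_min ≈ 0.104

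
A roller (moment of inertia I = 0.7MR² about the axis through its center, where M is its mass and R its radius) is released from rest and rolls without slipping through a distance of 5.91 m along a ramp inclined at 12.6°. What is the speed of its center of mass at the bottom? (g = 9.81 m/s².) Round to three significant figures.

v ≈ 3.86 m/s

With I = 0.7MR², the ratio k = I/(MR²) is 0.7.
Rolling without slipping gives ω = v/R, so the total kinetic energy is ½Mv² + ½Iω² = ½(1+k)Mv² = (17/20)Mv².
The vertical drop is h = L sinθ = 5.91 × sin12.6° = 1.289 m.
Energy conservation: Mgh = (17/20)Mv², so v = √(2gh/(1+k)) = √(2 × 9.81 × 1.289 / 1.7) ≈ 3.86 m/s.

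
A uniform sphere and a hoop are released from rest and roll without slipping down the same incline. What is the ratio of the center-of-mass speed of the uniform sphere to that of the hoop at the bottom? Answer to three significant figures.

v_ratio ≈ 1.20

Each satisfies Mgh = ½(1+k)Mv² with k = I/(MR²), so v ∝ 1/√(1+k).
For the uniform sphere k = 0.4; for the hoop k = 1.
v₁/v₂ = √((1+k₂)/(1+k₁)) = √(2/1.4) ≈ 1.20.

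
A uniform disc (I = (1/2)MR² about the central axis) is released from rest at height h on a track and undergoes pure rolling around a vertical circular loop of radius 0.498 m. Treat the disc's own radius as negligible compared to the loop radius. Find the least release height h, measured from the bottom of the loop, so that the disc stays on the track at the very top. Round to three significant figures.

With I = (1/2)MR², the ratio k = I/(MR²) is 0.5.
At the top of the loop, the minimum-contact condition is Mg = Mv_top²/r, so v_top² = gr.
With ω = v/R, the kinetic energy at speed v is ½(1+k)Mv² = (3/4)Mv².
Energy conservation from release (height h) to the top (height 2r): Mgh = Mg(2r) + (3/4)M·gr.
Thus h_min = 2r + (1+k)r/2 = r(2 + 1.5/2) = 0.498 × 2.75 ≈ 1.37 m.

h_min ≈ 1.37 m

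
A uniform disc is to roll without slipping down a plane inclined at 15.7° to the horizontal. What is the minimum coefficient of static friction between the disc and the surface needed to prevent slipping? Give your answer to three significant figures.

μ_min ≈ 0.0937

The moment of inertia is (1/2)MR², giving k ≡ I/(MR²) = 0.5.
Newton's second law down the slope: Mg sinθ − f = Ma. The torque equation fR = Iα (with α = a/R) gives f = kMa.
These give a = g sinθ/(1+k) and the required friction f = kMg sinθ/(1+k).
With N = Mg cosθ, the no-slip condition f ≤ μN gives μ_min = f/N = k tanθ/(1+k).
μ_min = 0.5 × tan15.7° / 1.5 ≈ 0.0937.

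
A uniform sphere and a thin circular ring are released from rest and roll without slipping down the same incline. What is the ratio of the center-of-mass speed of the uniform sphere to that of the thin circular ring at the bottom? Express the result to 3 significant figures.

v_ratio ≈ 1.20

Each satisfies Mgh = ½(1+k)Mv² with k = I/(MR²), so v ∝ 1/√(1+k).
For the uniform sphere k = 0.4; for the thin circular ring k = 1.
v₁/v₂ = √((1+k₂)/(1+k₁)) = √(2/1.4) ≈ 1.20.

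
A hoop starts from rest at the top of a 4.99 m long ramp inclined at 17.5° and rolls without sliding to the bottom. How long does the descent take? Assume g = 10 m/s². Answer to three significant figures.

The moment of inertia is MR², giving k ≡ I/(MR²) = 1.
Along the incline Mg sinθ − f = Ma, and torque about the center fR = Iα = kMR²(a/R) gives f = kMa.
Hence a = g sinθ/(1+k) = 10×sin17.5°/2 = 1.504 m/s².
Starting from rest, L = ½at², so t = √(2L/a) = √(2×4.99/1.504) ≈ 2.58 s.

t ≈ 2.58 s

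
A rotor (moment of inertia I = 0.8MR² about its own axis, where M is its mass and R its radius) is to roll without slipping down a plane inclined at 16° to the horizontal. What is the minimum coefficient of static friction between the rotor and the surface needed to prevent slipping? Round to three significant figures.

μ_min ≈ 0.127

With I = 0.8MR², the ratio k = I/(MR²) is 0.8.
Translational: Mg sinθ − f = Ma. Rotational about the CM: fR = Iα = kMRa, so f = kMa.
These give a = g sinθ/(1+k) and the required friction f = kMg sinθ/(1+k).
The normal force is N = Mg cosθ, so μ_min = f/N = k tanθ/(1+k).
μ_min = 0.8 × tan16° / 1.8 ≈ 0.127.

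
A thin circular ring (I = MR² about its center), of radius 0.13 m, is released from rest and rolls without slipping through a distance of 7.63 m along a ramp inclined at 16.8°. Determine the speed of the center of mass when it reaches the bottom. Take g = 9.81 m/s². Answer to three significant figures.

The moment of inertia is MR², giving k ≡ I/(MR²) = 1.
The rolling condition ω = v/R makes the rotational term ½I(v/R)² = ½kMv², so KE_total = ½(1+k)Mv² = Mv².
The vertical drop is h = L sinθ = 7.63 × sin16.8° = 2.205 m.
Setting Mgh = Mv² gives v = √(2gh/(1+k)) = √(2·9.81·2.205/2) ≈ 4.65 m/s.

v ≈ 4.65 m/s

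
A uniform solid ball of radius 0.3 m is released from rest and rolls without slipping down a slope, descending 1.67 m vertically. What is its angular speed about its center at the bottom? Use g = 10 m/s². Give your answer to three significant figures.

For this body I = (2/5)MR², i.e. k = I/(MR²) = 0.4.
Rolling without slipping gives ω = v/R, so the total kinetic energy is ½Mv² + ½Iω² = ½(1+k)Mv² = (7/10)Mv².
Energy conservation Mgh = ½(1+k)Mv² gives v = √(2gh/(1+k)) = √(2 × 10 × 1.67 / 1.4) = 4.884 m/s.
Then ω = v/R = 4.884 / 0.3 ≈ 16.3 rad/s.

ω ≈ 16.3 rad/s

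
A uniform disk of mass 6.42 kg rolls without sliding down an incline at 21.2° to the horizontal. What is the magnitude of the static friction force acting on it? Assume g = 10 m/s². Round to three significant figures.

With I = (1/2)MR², the ratio k = I/(MR²) is 0.5.
Along the incline Mg sinθ − f = Ma, and torque about the center fR = Iα = kMR²(a/R) gives f = kMa.
Combining, a = g sinθ/(1+k) and f = kMa = kMg sinθ/(1+k).
f = 0.5 × 6.42 × 10 × sin21.2° / 1.5 ≈ 7.74 N.

f ≈ 7.74 N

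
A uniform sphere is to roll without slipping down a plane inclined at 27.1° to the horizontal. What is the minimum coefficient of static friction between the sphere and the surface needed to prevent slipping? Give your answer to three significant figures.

μ_min ≈ 0.146

For this body I = (2/5)MR², i.e. k = I/(MR²) = 0.4.
Translational: Mg sinθ − f = Ma. Rotational about the CM: fR = Iα = kMRa, so f = kMa.
These give a = g sinθ/(1+k) and the required friction f = kMg sinθ/(1+k).
The normal force is N = Mg cosθ, so μ_min = f/N = k tanθ/(1+k).
μ_min = 0.4 × tan27.1° / 1.4 ≈ 0.146.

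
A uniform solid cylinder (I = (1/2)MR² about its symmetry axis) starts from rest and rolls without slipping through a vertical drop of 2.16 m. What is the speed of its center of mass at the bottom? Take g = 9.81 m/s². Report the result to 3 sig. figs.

The moment of inertia is (1/2)MR², giving k ≡ I/(MR²) = 0.5.
Rolling without slipping gives ω = v/R, so the total kinetic energy is ½Mv² + ½Iω² = ½(1+k)Mv² = (3/4)Mv².
Energy conservation: Mgh = (3/4)Mv², so v = √(2gh/(1+k)) = √(2 × 9.81 × 2.16 / 1.5) ≈ 5.32 m/s.

v ≈ 5.32 m/s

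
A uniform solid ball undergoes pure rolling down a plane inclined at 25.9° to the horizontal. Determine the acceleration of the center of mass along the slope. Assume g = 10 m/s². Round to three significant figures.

a ≈ 3.12 m/s²

Here I = (2/5)MR², so the shape factor k = I/(MR²) = 0.4.
Newton's second law down the slope: Mg sinθ − f = Ma. The torque equation fR = Iα (with α = a/R) gives f = kMa.
Eliminating f: Mg sinθ = (1+k)Ma, so a = g sinθ/(1+k) = 10 × sin25.9° / 1.4 ≈ 3.12 m/s².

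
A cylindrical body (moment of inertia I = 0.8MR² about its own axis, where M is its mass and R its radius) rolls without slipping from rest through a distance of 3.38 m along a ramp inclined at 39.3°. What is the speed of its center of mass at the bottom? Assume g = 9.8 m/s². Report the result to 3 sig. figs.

v ≈ 4.83 m/s

The moment of inertia is 0.8MR², giving k ≡ I/(MR²) = 0.8.
Rolling without slipping gives ω = v/R, so the total kinetic energy is ½Mv² + ½Iω² = ½(1+k)Mv² = (9/10)Mv².
The vertical drop is h = L sinθ = 3.38 × sin39.3° = 2.141 m.
Energy conservation: Mgh = (9/10)Mv², so v = √(2gh/(1+k)) = √(2 × 9.8 × 2.141 / 1.8) ≈ 4.83 m/s.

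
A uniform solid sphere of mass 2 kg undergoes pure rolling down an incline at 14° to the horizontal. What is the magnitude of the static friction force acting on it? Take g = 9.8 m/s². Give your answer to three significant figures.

The moment of inertia is (2/5)MR², giving k ≡ I/(MR²) = 0.4.
Newton's second law down the slope: Mg sinθ − f = Ma. The torque equation fR = Iα (with α = a/R) gives f = kMa.
Combining, a = g sinθ/(1+k) and f = kMa = kMg sinθ/(1+k).
f = 0.4 × 2 × 9.8 × sin14° / 1.4 ≈ 1.35 N.

f ≈ 1.35 N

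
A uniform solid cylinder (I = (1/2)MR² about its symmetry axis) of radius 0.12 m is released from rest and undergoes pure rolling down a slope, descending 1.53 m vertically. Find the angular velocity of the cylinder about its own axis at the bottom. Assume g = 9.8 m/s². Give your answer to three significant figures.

Here I = (1/2)MR², so the shape factor k = I/(MR²) = 0.5.
Since it rolls without slipping, ω = v/R and KE = ½Mv² + ½Iω² = ½(1+k)Mv² = (3/4)Mv².
Energy conservation Mgh = ½(1+k)Mv² gives v = √(2gh/(1+k)) = √(2 × 9.8 × 1.53 / 1.5) = 4.471 m/s.
Then ω = v/R = 4.471 / 0.12 ≈ 37.3 rad/s.

ω ≈ 37.3 rad/s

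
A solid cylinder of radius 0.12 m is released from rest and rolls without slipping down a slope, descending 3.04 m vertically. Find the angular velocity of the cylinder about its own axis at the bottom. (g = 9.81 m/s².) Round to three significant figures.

ω ≈ 52.5 rad/s

Here I = (1/2)MR², so the shape factor k = I/(MR²) = 0.5.
Rolling without slipping gives ω = v/R, so the total kinetic energy is ½Mv² + ½Iω² = ½(1+k)Mv² = (3/4)Mv².
Energy conservation Mgh = ½(1+k)Mv² gives v = √(2gh/(1+k)) = √(2 × 9.81 × 3.04 / 1.5) = 6.306 m/s.
The angular speed follows from ω = v/R = 6.306/0.12 ≈ 52.5 rad/s.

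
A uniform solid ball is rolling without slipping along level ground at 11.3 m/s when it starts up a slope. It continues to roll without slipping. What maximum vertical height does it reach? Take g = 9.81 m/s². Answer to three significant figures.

h ≈ 9.11 m

The moment of inertia is (2/5)MR², giving k ≡ I/(MR²) = 0.4.
The rolling condition ω = v/R makes the rotational term ½I(v/R)² = ½kMv², so KE_total = ½(1+k)Mv² = (7/10)Mv².
At the top the kinetic energy is zero, so (7/10)Mv₀² = Mgh.
Thus h = (1+k)v₀²/(2g) = 1.4 × 11.3² / (2 × 9.81) ≈ 9.11 m.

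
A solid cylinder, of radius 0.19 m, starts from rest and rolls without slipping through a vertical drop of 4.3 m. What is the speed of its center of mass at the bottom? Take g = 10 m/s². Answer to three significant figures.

With I = (1/2)MR², the ratio k = I/(MR²) is 0.5.
Rolling without slipping gives ω = v/R, so the total kinetic energy is ½Mv² + ½Iω² = ½(1+k)Mv² = (3/4)Mv².
Energy conservation: Mgh = (3/4)Mv², so v = √(2gh/(1+k)) = √(2 × 10 × 4.3 / 1.5) ≈ 7.57 m/s.

v ≈ 7.57 m/s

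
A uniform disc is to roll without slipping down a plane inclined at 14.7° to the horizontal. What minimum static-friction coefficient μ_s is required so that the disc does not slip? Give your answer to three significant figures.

With I = (1/2)MR², the ratio k = I/(MR²) is 0.5.
Newton's second law down the slope: Mg sinθ − f = Ma. The torque equation fR = Iα (with α = a/R) gives f = kMa.
These give a = g sinθ/(1+k) and the required friction f = kMg sinθ/(1+k).
The normal force is N = Mg cosθ, so μ_min = f/N = k tanθ/(1+k).
μ_min = 0.5 × tan14.7° / 1.5 ≈ 0.0874.

μ_min ≈ 0.0874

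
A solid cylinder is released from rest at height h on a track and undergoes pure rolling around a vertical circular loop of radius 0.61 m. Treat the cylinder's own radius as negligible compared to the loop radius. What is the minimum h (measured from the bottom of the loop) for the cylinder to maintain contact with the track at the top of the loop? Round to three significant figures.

For this body I = (1/2)MR², i.e. k = I/(MR²) = 0.5.
At the top of the loop, the minimum-contact condition is Mg = Mv_top²/r, so v_top² = gr.
With ω = v/R, the kinetic energy at speed v is ½(1+k)Mv² = (3/4)Mv².
Energy conservation from release (height h) to the top (height 2r): Mgh = Mg(2r) + (3/4)M·gr.
Thus h_min = 2r + (1+k)r/2 = r(2 + 1.5/2) = 0.61 × 2.75 ≈ 1.68 m.

h_min ≈ 1.68 m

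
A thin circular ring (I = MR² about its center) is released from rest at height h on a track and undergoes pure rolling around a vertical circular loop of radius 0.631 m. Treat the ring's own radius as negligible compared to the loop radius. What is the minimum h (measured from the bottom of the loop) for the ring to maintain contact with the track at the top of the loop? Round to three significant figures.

The moment of inertia is MR², giving k ≡ I/(MR²) = 1.
At the top of the loop, the minimum-contact condition is Mg = Mv_top²/r, so v_top² = gr.
With ω = v/R, the kinetic energy at speed v is ½(1+k)Mv² = Mv².
Energy conservation from release (height h) to the top (height 2r): Mgh = Mg(2r) + M·gr.
Thus h_min = 2r + (1+k)r/2 = r(2 + 2/2) = 0.631 × 3 ≈ 1.89 m.

h_min ≈ 1.89 m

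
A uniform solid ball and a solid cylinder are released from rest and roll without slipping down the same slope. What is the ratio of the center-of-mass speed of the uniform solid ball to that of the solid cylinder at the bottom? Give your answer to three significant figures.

Each satisfies Mgh = ½(1+k)Mv² with k = I/(MR²), so v ∝ 1/√(1+k).
For the uniform solid ball k = 0.4; for the solid cylinder k = 0.5.
v₁/v₂ = √((1+k₂)/(1+k₁)) = √(1.5/1.4) ≈ 1.04.

v_ratio ≈ 1.04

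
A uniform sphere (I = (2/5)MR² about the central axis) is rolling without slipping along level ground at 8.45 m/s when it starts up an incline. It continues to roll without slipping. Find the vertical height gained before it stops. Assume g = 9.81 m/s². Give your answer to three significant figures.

h ≈ 5.09 m

The moment of inertia is (2/5)MR², giving k ≡ I/(MR²) = 0.4.
Rolling without slipping gives ω = v/R, so the total kinetic energy is ½Mv² + ½Iω² = ½(1+k)Mv² = (7/10)Mv².
At the top the kinetic energy is zero, so (7/10)Mv₀² = Mgh.
Thus h = (1+k)v₀²/(2g) = 1.4 × 8.45² / (2 × 9.81) ≈ 5.09 m.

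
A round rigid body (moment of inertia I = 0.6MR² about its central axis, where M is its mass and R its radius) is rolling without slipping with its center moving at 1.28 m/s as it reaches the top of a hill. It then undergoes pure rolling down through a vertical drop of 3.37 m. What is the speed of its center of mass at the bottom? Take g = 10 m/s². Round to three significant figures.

v ≈ 6.62 m/s

Here I = 0.6MR², so the shape factor k = I/(MR²) = 0.6.
Rolling without slipping gives ω = v/R, so the total kinetic energy is ½Mv² + ½Iω² = ½(1+k)Mv² = (4/5)Mv².
Conserving energy between top and bottom: (4/5)Mv² = (4/5)Mv₀² + Mgh, hence v² = v₀² + 2gh/(1+k).
v = √(1.28² + 2×10×3.37/1.6) = √43.76 ≈ 6.62 m/s.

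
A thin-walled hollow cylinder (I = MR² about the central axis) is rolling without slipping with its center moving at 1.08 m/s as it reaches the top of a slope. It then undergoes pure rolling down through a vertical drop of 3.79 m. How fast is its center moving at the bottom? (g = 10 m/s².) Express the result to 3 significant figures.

v ≈ 6.25 m/s

The moment of inertia is MR², giving k ≡ I/(MR²) = 1.
The rolling condition ω = v/R makes the rotational term ½I(v/R)² = ½kMv², so KE_total = ½(1+k)Mv² = Mv².
Conserving energy between top and bottom: Mv² = Mv₀² + Mgh, hence v² = v₀² + 2gh/(1+k).
v = √(1.08² + 2×10×3.79/2) = √39.07 ≈ 6.25 m/s.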